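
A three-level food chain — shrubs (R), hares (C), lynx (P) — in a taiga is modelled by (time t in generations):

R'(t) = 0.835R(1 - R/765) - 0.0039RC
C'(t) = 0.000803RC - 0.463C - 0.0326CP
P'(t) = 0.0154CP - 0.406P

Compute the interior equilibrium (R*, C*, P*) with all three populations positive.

R* ≈ 671, C* ≈ 26.4, P* ≈ 2.32

From dP/dt = 0: 0.0154C* = 0.406, so C* = 26.4.
From dR/dt = 0: 0.835(1 - R*/765) = 0.0039·26.4, giving R* = 765·(1 - 0.123) = 671.
From dC/dt = 0: 0.000803·671 - 0.463 = 0.0326P*, so P* = 0.0757/0.0326 = 2.32.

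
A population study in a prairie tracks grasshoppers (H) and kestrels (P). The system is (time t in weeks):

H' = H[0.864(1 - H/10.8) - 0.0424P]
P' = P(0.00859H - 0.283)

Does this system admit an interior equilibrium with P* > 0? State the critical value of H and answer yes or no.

The predator equation gives dP/dt > 0 only when H > 0.283/0.00859 = 32.9.
Without the predator, H → K = 10.8. Since 10.8 < 32.9, the predator cannot invade.

Threshold H = 32.9; K < 32.9, so no, the predator goes extinct.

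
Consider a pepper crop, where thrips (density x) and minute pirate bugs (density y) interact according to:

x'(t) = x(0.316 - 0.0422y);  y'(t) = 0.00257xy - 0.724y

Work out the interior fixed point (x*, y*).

x* ≈ 282, y* ≈ 7.49

Set dy/dt = 0 with y > 0: 0.00257x - 0.724 = 0, so x* = 0.724/0.00257 = 282.
Set dx/dt = 0 with x > 0: 0.316 - 0.0422y = 0, so y* = 0.316/0.0422 = 7.49.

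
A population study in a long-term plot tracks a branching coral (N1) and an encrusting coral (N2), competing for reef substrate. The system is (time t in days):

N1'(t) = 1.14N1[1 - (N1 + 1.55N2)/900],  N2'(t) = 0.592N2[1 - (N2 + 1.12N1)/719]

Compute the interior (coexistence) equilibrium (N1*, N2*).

Setting both brackets to zero gives the nullclines N1 + 1.55N2 = 900 and 1.12N1 + N2 = 719.
Substituting N2 = 719 - 1.12N1 into the first: N1(1 - 1.55·1.12) = 900 - 1.55·719.
So N1* = -214/-0.736 = 291, and then N2* = 719 - 1.12·291 = 393.

N1* ≈ 291, N2* ≈ 393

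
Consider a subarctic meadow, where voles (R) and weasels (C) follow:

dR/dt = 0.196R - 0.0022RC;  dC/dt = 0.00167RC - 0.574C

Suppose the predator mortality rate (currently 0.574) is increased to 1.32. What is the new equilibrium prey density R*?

R* ≈ 790

At the interior fixed point, setting dC/dt = 0 with C > 0 fixes R* = (predator death rate)/(RC coefficient) — independent of the other coefficients.
With the change, R* = 1.32/0.00167 = 790; it rises from 344.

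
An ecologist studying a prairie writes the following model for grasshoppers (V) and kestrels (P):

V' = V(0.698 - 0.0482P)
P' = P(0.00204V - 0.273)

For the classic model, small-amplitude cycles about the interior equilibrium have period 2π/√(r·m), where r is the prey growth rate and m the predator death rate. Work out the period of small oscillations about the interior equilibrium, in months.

T ≈ 14.4 months

Here r = 0.698 and m = 0.273, so r·m = 0.191.
ω = √0.191 = 0.437 per month, hence T = 2π/ω ≈ 14.4 months.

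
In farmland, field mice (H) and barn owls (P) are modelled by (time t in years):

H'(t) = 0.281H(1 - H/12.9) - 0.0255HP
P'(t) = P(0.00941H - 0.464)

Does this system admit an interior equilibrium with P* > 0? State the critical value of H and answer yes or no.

Threshold H = 49.3; K < 49.3, so no, the predator goes extinct.

The predator equation gives dP/dt > 0 only when H > 0.464/0.00941 = 49.3.
Without the predator, H → K = 12.9. Since 12.9 < 49.3, the predator cannot invade.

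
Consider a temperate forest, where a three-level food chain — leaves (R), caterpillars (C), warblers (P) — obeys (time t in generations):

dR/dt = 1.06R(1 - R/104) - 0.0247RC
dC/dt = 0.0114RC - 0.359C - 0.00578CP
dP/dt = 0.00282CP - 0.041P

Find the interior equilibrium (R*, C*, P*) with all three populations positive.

R* ≈ 68.8, C* ≈ 14.5, P* ≈ 73.5

From dP/dt = 0: 0.00282C* = 0.041, so C* = 14.5.
From dR/dt = 0: 1.06(1 - R*/104) = 0.0247·14.5, giving R* = 104·(1 - 0.339) = 68.8.
From dC/dt = 0: 0.0114·68.8 - 0.359 = 0.00578P*, so P* = 0.425/0.00578 = 73.5.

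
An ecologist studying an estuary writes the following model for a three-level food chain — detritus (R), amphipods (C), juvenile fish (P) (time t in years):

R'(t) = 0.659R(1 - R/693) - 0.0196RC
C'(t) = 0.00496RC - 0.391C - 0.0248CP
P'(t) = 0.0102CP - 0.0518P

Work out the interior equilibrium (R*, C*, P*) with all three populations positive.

From dP/dt = 0: 0.0102C* = 0.0518, so C* = 5.08.
From dR/dt = 0: 0.659(1 - R*/693) = 0.0196·5.08, giving R* = 693·(1 - 0.151) = 588.
From dC/dt = 0: 0.00496·588 - 0.391 = 0.0248P*, so P* = 2.53/0.0248 = 102.

R* ≈ 588, C* ≈ 5.08, P* ≈ 102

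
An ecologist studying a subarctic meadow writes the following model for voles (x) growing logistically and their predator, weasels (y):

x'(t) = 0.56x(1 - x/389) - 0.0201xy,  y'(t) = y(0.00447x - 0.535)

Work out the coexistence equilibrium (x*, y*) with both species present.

From dy/dt = 0 with y > 0: 0.00447x* = 0.535, so x* = 120.
Substitute into dx/dt = 0: 0.56(1 - 120/389) = 0.0201y*.
The bracket is 0.692, giving y* = 0.388/0.0201 = 19.3.

x* ≈ 120, y* ≈ 19.3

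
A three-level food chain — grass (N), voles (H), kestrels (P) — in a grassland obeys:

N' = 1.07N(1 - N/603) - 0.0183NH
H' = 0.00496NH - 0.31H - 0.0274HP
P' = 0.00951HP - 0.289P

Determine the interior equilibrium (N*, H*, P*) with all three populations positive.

N* ≈ 290, H* ≈ 30.4, P* ≈ 41.1

From dP/dt = 0: 0.00951H* = 0.289, so H* = 30.4.
From dN/dt = 0: 1.07(1 - N*/603) = 0.0183·30.4, giving N* = 603·(1 - 0.52) = 290.
From dH/dt = 0: 0.00496·290 - 0.31 = 0.0274P*, so P* = 1.13/0.0274 = 41.1.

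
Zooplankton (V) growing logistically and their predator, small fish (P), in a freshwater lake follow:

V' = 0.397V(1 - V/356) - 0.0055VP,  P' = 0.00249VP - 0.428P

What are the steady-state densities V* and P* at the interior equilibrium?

V* ≈ 172, P* ≈ 37.3

From dP/dt = 0 with P > 0: 0.00249V* = 0.428, so V* = 172.
Substitute into dV/dt = 0: 0.397(1 - 172/356) = 0.0055P*.
The bracket is 0.517, giving P* = 0.205/0.0055 = 37.3.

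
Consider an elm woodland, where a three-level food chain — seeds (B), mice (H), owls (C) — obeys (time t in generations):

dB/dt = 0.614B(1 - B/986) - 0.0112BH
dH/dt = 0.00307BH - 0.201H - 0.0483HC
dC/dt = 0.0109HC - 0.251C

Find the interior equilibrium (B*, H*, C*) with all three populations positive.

From dC/dt = 0: 0.0109H* = 0.251, so H* = 23.
From dB/dt = 0: 0.614(1 - B*/986) = 0.0112·23, giving B* = 986·(1 - 0.42) = 572.
From dH/dt = 0: 0.00307·572 - 0.201 = 0.0483C*, so C* = 1.55/0.0483 = 32.2.

B* ≈ 572, H* ≈ 23, C* ≈ 32.2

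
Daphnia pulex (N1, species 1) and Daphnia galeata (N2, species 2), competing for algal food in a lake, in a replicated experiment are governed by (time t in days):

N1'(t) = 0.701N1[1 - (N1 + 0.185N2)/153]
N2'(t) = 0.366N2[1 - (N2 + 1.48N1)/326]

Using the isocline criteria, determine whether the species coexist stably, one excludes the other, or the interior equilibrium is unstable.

stable coexistence

Compare the nullcline intercepts: K1/α12 = 153/0.185 = 827 > K2 = 326; K2/α21 = 326/1.48 = 220 > K1 = 153.
Since both inequalities hold, each species can invade when rare, so the interior equilibrium is stable.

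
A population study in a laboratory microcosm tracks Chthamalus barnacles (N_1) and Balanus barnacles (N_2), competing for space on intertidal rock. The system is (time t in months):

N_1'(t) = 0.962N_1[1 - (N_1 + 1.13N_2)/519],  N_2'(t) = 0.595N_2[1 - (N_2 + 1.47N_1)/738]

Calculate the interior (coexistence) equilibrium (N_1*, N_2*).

N_1* ≈ 476, N_2* ≈ 37.7

Setting both brackets to zero gives the nullclines N_1 + 1.13N_2 = 519 and 1.47N_1 + N_2 = 738.
Substituting N_2 = 738 - 1.47N_1 into the first: N_1(1 - 1.13·1.47) = 519 - 1.13·738.
So N_1* = -315/-0.661 = 476, and then N_2* = 738 - 1.47·476 = 37.7.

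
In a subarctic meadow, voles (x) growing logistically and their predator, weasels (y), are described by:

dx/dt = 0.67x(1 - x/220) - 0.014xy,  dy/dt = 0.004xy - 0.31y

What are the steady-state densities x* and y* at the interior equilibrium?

x* ≈ 77.5, y* ≈ 31

From dy/dt = 0 with y > 0: 0.004x* = 0.31, so x* = 77.5.
Substitute into dx/dt = 0: 0.67(1 - 77.5/220) = 0.014y*.
The bracket is 0.648, giving y* = 0.434/0.014 = 31.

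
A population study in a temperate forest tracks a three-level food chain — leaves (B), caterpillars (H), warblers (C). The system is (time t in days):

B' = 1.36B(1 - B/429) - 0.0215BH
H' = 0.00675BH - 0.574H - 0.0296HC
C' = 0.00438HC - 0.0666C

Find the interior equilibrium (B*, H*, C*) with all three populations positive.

From dC/dt = 0: 0.00438H* = 0.0666, so H* = 15.2.
From dB/dt = 0: 1.36(1 - B*/429) = 0.0215·15.2, giving B* = 429·(1 - 0.24) = 326.
From dH/dt = 0: 0.00675·326 - 0.574 = 0.0296C*, so C* = 1.63/0.0296 = 54.9.

B* ≈ 326, H* ≈ 15.2, C* ≈ 54.9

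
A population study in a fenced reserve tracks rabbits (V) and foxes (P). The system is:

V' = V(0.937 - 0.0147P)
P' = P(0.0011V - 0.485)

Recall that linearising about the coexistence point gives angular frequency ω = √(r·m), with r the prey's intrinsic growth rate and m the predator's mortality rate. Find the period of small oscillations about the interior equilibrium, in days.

Here r = 0.937 and m = 0.485, so r·m = 0.454.
ω = √0.454 = 0.674 per day, hence T = 2π/ω ≈ 9.32 days.

T ≈ 9.32 days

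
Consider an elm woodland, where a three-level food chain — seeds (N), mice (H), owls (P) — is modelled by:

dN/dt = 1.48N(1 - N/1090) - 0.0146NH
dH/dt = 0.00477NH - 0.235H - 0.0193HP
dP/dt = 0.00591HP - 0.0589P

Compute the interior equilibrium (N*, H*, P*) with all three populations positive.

N* ≈ 983, H* ≈ 9.97, P* ≈ 231

From dP/dt = 0: 0.00591H* = 0.0589, so H* = 9.97.
From dN/dt = 0: 1.48(1 - N*/1090) = 0.0146·9.97, giving N* = 1090·(1 - 0.0983) = 983.
From dH/dt = 0: 0.00477·983 - 0.235 = 0.0193P*, so P* = 4.45/0.0193 = 231.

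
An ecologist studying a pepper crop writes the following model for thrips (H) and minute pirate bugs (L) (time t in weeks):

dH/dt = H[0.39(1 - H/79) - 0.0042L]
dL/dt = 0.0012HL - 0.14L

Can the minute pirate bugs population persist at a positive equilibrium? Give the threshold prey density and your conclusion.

The predator equation gives dL/dt > 0 only when H > 0.14/0.0012 = 117.
Without the predator, H → K = 79. Since 79 < 117, the predator cannot invade.

Threshold H = 117; K < 117, so no, the predator goes extinct.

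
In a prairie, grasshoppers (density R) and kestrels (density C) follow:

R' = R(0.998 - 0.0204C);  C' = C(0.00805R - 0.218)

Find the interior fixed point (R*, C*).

Set dC/dt = 0 with C > 0: 0.00805R - 0.218 = 0, so R* = 0.218/0.00805 = 27.1.
Set dR/dt = 0 with R > 0: 0.998 - 0.0204C = 0, so C* = 0.998/0.0204 = 48.9.

R* ≈ 27.1, C* ≈ 48.9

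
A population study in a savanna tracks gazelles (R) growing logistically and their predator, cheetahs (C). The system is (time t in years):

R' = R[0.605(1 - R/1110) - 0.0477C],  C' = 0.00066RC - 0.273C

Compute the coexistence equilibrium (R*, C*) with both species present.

From dC/dt = 0 with C > 0: 0.00066R* = 0.273, so R* = 414.
Substitute into dR/dt = 0: 0.605(1 - 414/1110) = 0.0477C*.
The bracket is 0.627, giving C* = 0.38/0.0477 = 7.96.

R* ≈ 414, C* ≈ 7.96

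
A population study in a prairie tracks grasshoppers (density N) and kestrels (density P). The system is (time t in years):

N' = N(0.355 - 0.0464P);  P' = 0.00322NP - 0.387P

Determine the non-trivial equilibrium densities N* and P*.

N* ≈ 120, P* ≈ 7.65

Set dP/dt = 0 with P > 0: 0.00322N - 0.387 = 0, so N* = 0.387/0.00322 = 120.
Set dN/dt = 0 with N > 0: 0.355 - 0.0464P = 0, so P* = 0.355/0.0464 = 7.65.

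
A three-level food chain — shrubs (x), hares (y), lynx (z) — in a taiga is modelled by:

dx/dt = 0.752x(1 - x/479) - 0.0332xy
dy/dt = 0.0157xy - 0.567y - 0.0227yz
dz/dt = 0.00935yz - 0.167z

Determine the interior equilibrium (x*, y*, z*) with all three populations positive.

x* ≈ 101, y* ≈ 17.9, z* ≈ 45.1

From dz/dt = 0: 0.00935y* = 0.167, so y* = 17.9.
From dx/dt = 0: 0.752(1 - x*/479) = 0.0332·17.9, giving x* = 479·(1 - 0.789) = 101.
From dy/dt = 0: 0.0157·101 - 0.567 = 0.0227z*, so z* = 1.02/0.0227 = 45.1.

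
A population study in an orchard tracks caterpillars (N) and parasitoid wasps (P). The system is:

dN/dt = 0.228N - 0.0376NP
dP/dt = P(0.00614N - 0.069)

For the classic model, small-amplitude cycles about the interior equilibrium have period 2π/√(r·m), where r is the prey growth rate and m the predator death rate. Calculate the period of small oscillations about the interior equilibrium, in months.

T ≈ 50.1 months

Here r = 0.228 and m = 0.069, so r·m = 0.0157.
ω = √0.0157 = 0.125 per month, hence T = 2π/ω ≈ 50.1 months.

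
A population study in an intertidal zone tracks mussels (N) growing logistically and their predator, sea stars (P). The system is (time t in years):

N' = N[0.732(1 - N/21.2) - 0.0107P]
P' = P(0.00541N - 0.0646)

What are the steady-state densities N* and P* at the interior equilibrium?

N* ≈ 11.9, P* ≈ 29.9

From dP/dt = 0 with P > 0: 0.00541N* = 0.0646, so N* = 11.9.
Substitute into dN/dt = 0: 0.732(1 - 11.9/21.2) = 0.0107P*.
The bracket is 0.437, giving P* = 0.32/0.0107 = 29.9.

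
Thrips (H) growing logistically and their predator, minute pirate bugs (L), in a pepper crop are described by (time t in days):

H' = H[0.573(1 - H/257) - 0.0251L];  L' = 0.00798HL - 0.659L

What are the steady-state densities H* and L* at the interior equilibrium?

From dL/dt = 0 with L > 0: 0.00798H* = 0.659, so H* = 82.6.
Substitute into dH/dt = 0: 0.573(1 - 82.6/257) = 0.0251L*.
The bracket is 0.679, giving L* = 0.389/0.0251 = 15.5.

H* ≈ 82.6, L* ≈ 15.5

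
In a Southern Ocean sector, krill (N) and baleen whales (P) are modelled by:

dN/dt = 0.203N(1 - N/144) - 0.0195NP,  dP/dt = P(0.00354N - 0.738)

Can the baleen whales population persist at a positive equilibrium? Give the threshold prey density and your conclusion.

The predator equation gives dP/dt > 0 only when N > 0.738/0.00354 = 208.
Without the predator, N → K = 144. Since 144 < 208, the predator cannot invade.

Threshold N = 208; K < 208, so no, the predator goes extinct.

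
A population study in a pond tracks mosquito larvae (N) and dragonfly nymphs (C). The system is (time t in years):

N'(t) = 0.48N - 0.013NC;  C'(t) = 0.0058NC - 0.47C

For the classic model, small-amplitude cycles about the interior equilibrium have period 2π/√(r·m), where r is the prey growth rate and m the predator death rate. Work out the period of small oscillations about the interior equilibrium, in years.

Here r = 0.48 and m = 0.47, so r·m = 0.226.
ω = √0.226 = 0.475 per year, hence T = 2π/ω ≈ 13.2 years.

T ≈ 13.2 years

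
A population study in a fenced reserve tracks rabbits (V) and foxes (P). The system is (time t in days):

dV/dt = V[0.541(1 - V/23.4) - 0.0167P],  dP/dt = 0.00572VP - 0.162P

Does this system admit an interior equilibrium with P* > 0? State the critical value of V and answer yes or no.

The predator equation gives dP/dt > 0 only when V > 0.162/0.00572 = 28.3.
Without the predator, V → K = 23.4. Since 23.4 < 28.3, the predator cannot invade.

Threshold V = 28.3; K < 28.3, so no, the predator goes extinct.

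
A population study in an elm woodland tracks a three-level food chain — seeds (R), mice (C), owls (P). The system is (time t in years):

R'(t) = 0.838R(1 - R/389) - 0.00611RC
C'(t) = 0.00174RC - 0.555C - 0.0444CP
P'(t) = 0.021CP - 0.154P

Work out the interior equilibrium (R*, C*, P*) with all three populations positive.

From dP/dt = 0: 0.021C* = 0.154, so C* = 7.33.
From dR/dt = 0: 0.838(1 - R*/389) = 0.00611·7.33, giving R* = 389·(1 - 0.0535) = 368.
From dC/dt = 0: 0.00174·368 - 0.555 = 0.0444P*, so P* = 0.0857/0.0444 = 1.93.

R* ≈ 368, C* ≈ 7.33, P* ≈ 1.93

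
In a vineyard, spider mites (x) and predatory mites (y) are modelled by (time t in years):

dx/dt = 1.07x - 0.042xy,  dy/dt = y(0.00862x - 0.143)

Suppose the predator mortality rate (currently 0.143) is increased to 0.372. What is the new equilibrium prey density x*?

At the interior fixed point, setting dy/dt = 0 with y > 0 fixes x* = (predator death rate)/(xy coefficient) — independent of the other coefficients.
With the change, x* = 0.372/0.00862 = 43.2; it rises from 16.6.

x* ≈ 43.2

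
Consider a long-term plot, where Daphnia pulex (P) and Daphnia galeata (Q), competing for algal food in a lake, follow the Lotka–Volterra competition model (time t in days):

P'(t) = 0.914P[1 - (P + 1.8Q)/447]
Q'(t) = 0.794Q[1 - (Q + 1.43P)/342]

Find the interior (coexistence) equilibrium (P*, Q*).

P* ≈ 107, Q* ≈ 189

Setting both brackets to zero gives the nullclines P + 1.8Q = 447 and 1.43P + Q = 342.
Substituting Q = 342 - 1.43P into the first: P(1 - 1.8·1.43) = 447 - 1.8·342.
So P* = -169/-1.57 = 107, and then Q* = 342 - 1.43·107 = 189.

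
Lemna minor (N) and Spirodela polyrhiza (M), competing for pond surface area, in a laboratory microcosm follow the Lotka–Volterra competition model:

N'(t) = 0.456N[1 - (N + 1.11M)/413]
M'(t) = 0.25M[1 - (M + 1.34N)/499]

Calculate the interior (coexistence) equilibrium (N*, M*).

Setting both brackets to zero gives the nullclines N + 1.11M = 413 and 1.34N + M = 499.
Substituting M = 499 - 1.34N into the first: N(1 - 1.11·1.34) = 413 - 1.11·499.
So N* = -141/-0.487 = 289, and then M* = 499 - 1.34·289 = 112.

N* ≈ 289, M* ≈ 112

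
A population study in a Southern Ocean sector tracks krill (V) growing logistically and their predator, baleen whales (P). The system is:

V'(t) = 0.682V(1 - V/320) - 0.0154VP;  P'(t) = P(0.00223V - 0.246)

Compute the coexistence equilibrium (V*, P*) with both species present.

From dP/dt = 0 with P > 0: 0.00223V* = 0.246, so V* = 110.
Substitute into dV/dt = 0: 0.682(1 - 110/320) = 0.0154P*.
The bracket is 0.655, giving P* = 0.447/0.0154 = 29.

V* ≈ 110, P* ≈ 29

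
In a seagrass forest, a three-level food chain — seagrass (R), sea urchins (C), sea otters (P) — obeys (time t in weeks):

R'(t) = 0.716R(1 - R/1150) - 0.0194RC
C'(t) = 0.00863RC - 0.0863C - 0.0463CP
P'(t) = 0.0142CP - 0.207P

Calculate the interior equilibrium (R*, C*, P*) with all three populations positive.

From dP/dt = 0: 0.0142C* = 0.207, so C* = 14.6.
From dR/dt = 0: 0.716(1 - R*/1150) = 0.0194·14.6, giving R* = 1150·(1 - 0.395) = 696.
From dC/dt = 0: 0.00863·696 - 0.0863 = 0.0463P*, so P* = 5.92/0.0463 = 128.

R* ≈ 696, C* ≈ 14.6, P* ≈ 128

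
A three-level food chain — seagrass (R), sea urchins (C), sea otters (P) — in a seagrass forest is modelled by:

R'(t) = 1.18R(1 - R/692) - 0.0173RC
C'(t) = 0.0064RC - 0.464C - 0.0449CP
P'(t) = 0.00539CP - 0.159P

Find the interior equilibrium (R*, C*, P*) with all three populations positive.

R* ≈ 393, C* ≈ 29.5, P* ≈ 45.6

From dP/dt = 0: 0.00539C* = 0.159, so C* = 29.5.
From dR/dt = 0: 1.18(1 - R*/692) = 0.0173·29.5, giving R* = 692·(1 - 0.432) = 393.
From dC/dt = 0: 0.0064·393 - 0.464 = 0.0449P*, so P* = 2.05/0.0449 = 45.6.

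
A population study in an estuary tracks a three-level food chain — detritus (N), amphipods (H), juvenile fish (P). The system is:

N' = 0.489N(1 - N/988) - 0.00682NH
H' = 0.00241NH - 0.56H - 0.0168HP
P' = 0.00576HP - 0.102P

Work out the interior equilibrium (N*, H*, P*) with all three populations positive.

N* ≈ 744, H* ≈ 17.7, P* ≈ 73.4

From dP/dt = 0: 0.00576H* = 0.102, so H* = 17.7.
From dN/dt = 0: 0.489(1 - N*/988) = 0.00682·17.7, giving N* = 988·(1 - 0.247) = 744.
From dH/dt = 0: 0.00241·744 - 0.56 = 0.0168P*, so P* = 1.23/0.0168 = 73.4.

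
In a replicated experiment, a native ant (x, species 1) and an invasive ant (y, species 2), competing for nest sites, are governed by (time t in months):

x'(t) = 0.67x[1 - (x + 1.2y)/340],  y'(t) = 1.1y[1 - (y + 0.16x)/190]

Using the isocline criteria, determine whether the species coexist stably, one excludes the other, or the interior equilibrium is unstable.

Compare the nullcline intercepts: K1/α12 = 340/1.2 = 283 > K2 = 190; K2/α21 = 190/0.16 = 1190 > K1 = 340.
Since both inequalities hold, each species can invade when rare, so the interior equilibrium is stable.

stable coexistence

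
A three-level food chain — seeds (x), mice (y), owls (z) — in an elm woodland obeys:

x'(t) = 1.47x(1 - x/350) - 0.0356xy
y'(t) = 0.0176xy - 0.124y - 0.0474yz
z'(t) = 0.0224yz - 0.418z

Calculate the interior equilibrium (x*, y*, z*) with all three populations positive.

From dz/dt = 0: 0.0224y* = 0.418, so y* = 18.7.
From dx/dt = 0: 1.47(1 - x*/350) = 0.0356·18.7, giving x* = 350·(1 - 0.452) = 192.
From dy/dt = 0: 0.0176·192 - 0.124 = 0.0474z*, so z* = 3.25/0.0474 = 68.6.

x* ≈ 192, y* ≈ 18.7, z* ≈ 68.6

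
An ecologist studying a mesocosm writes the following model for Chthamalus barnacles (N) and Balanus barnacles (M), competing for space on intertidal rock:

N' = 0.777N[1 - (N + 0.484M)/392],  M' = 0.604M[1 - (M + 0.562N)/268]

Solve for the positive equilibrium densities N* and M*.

N* ≈ 360, M* ≈ 65.5

Setting both brackets to zero gives the nullclines N + 0.484M = 392 and 0.562N + M = 268.
Substituting M = 268 - 0.562N into the first: N(1 - 0.484·0.562) = 392 - 0.484·268.
So N* = 262/0.728 = 360, and then M* = 268 - 0.562·360 = 65.5.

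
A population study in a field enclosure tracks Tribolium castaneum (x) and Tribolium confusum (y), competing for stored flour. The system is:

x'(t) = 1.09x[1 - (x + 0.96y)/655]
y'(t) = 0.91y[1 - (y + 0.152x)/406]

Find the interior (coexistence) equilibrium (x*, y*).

x* ≈ 311, y* ≈ 359

Setting both brackets to zero gives the nullclines x + 0.96y = 655 and 0.152x + y = 406.
Substituting y = 406 - 0.152x into the first: x(1 - 0.96·0.152) = 655 - 0.96·406.
So x* = 265/0.854 = 311, and then y* = 406 - 0.152·311 = 359.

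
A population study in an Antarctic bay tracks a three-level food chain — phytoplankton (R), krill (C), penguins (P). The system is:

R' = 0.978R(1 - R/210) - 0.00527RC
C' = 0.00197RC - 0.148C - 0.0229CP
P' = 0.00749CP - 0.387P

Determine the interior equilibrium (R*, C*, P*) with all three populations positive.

R* ≈ 152, C* ≈ 51.7, P* ≈ 6.57

From dP/dt = 0: 0.00749C* = 0.387, so C* = 51.7.
From dR/dt = 0: 0.978(1 - R*/210) = 0.00527·51.7, giving R* = 210·(1 - 0.278) = 152.
From dC/dt = 0: 0.00197·152 - 0.148 = 0.0229P*, so P* = 0.151/0.0229 = 6.57.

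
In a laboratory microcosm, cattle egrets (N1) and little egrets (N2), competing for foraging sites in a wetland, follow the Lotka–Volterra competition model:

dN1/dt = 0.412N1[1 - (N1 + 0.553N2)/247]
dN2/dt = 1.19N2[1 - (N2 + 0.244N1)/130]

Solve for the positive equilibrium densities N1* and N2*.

Setting both brackets to zero gives the nullclines N1 + 0.553N2 = 247 and 0.244N1 + N2 = 130.
Substituting N2 = 130 - 0.244N1 into the first: N1(1 - 0.553·0.244) = 247 - 0.553·130.
So N1* = 175/0.865 = 202, and then N2* = 130 - 0.244·202 = 80.6.

N1* ≈ 202, N2* ≈ 80.6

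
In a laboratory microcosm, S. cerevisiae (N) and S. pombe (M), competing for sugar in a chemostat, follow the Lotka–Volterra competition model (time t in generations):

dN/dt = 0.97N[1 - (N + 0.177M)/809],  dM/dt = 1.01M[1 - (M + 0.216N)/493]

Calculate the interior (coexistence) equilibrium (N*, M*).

Setting both brackets to zero gives the nullclines N + 0.177M = 809 and 0.216N + M = 493.
Substituting M = 493 - 0.216N into the first: N(1 - 0.177·0.216) = 809 - 0.177·493.
So N* = 722/0.962 = 750, and then M* = 493 - 0.216·750 = 331.

N* ≈ 750, M* ≈ 331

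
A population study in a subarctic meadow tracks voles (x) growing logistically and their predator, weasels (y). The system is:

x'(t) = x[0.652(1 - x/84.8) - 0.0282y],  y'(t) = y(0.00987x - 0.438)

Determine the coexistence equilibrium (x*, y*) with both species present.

x* ≈ 44.4, y* ≈ 11

From dy/dt = 0 with y > 0: 0.00987x* = 0.438, so x* = 44.4.
Substitute into dx/dt = 0: 0.652(1 - 44.4/84.8) = 0.0282y*.
The bracket is 0.477, giving y* = 0.311/0.0282 = 11.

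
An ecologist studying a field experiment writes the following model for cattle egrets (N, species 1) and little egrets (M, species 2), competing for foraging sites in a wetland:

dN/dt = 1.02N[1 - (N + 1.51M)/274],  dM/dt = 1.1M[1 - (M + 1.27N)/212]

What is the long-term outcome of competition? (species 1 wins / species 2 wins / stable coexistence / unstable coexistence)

unstable coexistence (outcome depends on initial conditions)

Compare the nullcline intercepts: K1/α12 = 274/1.51 = 181 < K2 = 212; K2/α21 = 212/1.27 = 167 < K1 = 274.
Since both are reversed, neither can invade when rare; the interior point is a saddle.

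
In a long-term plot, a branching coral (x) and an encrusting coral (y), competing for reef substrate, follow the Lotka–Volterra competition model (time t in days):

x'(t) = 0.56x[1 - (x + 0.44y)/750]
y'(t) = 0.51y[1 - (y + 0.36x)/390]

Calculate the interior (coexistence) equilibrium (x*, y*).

x* ≈ 687, y* ≈ 143

Setting both brackets to zero gives the nullclines x + 0.44y = 750 and 0.36x + y = 390.
Substituting y = 390 - 0.36x into the first: x(1 - 0.44·0.36) = 750 - 0.44·390.
So x* = 578/0.842 = 687, and then y* = 390 - 0.36·687 = 143.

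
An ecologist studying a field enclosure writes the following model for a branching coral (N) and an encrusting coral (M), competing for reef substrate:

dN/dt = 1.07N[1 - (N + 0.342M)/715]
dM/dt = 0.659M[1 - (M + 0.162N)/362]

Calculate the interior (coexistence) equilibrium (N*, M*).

Setting both brackets to zero gives the nullclines N + 0.342M = 715 and 0.162N + M = 362.
Substituting M = 362 - 0.162N into the first: N(1 - 0.342·0.162) = 715 - 0.342·362.
So N* = 591/0.945 = 626, and then M* = 362 - 0.162·626 = 261.

N* ≈ 626, M* ≈ 261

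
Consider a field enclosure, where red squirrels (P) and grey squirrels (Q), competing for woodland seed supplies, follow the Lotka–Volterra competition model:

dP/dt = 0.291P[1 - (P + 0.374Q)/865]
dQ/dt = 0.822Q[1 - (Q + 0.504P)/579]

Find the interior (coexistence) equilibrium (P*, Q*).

Setting both brackets to zero gives the nullclines P + 0.374Q = 865 and 0.504P + Q = 579.
Substituting Q = 579 - 0.504P into the first: P(1 - 0.374·0.504) = 865 - 0.374·579.
So P* = 648/0.812 = 799, and then Q* = 579 - 0.504·799 = 176.

P* ≈ 799, Q* ≈ 176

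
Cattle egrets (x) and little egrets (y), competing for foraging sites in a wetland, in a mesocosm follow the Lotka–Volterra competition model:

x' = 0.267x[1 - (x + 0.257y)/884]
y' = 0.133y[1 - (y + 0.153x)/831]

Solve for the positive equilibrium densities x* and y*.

x* ≈ 698, y* ≈ 724

Setting both brackets to zero gives the nullclines x + 0.257y = 884 and 0.153x + y = 831.
Substituting y = 831 - 0.153x into the first: x(1 - 0.257·0.153) = 884 - 0.257·831.
So x* = 670/0.961 = 698, and then y* = 831 - 0.153·698 = 724.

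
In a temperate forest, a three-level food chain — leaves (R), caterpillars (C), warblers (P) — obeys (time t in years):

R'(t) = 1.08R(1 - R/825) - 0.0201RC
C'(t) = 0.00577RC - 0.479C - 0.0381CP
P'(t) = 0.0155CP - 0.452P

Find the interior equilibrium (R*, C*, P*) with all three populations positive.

R* ≈ 377, C* ≈ 29.2, P* ≈ 44.6

From dP/dt = 0: 0.0155C* = 0.452, so C* = 29.2.
From dR/dt = 0: 1.08(1 - R*/825) = 0.0201·29.2, giving R* = 825·(1 - 0.543) = 377.
From dC/dt = 0: 0.00577·377 - 0.479 = 0.0381P*, so P* = 1.7/0.0381 = 44.6.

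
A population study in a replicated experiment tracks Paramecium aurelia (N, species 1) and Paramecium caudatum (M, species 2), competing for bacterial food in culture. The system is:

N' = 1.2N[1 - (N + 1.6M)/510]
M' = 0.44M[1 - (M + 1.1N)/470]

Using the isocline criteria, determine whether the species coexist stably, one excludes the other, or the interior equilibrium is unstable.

Compare the nullcline intercepts: K1/α12 = 510/1.6 = 319 < K2 = 470; K2/α21 = 470/1.1 = 427 < K1 = 510.
Since both are reversed, neither can invade when rare; the interior point is a saddle.

unstable coexistence (outcome depends on initial conditions)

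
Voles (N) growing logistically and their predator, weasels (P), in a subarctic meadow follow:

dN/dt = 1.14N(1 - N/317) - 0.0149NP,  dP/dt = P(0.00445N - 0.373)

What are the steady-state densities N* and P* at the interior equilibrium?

From dP/dt = 0 with P > 0: 0.00445N* = 0.373, so N* = 83.8.
Substitute into dN/dt = 0: 1.14(1 - 83.8/317) = 0.0149P*.
The bracket is 0.736, giving P* = 0.839/0.0149 = 56.3.

N* ≈ 83.8, P* ≈ 56.3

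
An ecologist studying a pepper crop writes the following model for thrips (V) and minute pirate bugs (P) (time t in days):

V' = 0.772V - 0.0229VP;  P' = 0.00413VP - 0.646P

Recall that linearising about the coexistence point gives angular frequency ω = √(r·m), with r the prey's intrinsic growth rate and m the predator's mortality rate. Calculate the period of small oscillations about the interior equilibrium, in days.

Here r = 0.772 and m = 0.646, so r·m = 0.499.
ω = √0.499 = 0.706 per day, hence T = 2π/ω ≈ 8.9 days.

T ≈ 8.9 days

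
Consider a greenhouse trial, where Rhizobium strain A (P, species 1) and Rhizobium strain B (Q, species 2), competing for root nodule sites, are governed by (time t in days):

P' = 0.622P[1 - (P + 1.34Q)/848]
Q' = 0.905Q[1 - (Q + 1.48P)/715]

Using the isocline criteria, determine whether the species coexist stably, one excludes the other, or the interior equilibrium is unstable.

unstable coexistence (outcome depends on initial conditions)

Compare the nullcline intercepts: K1/α12 = 848/1.34 = 633 < K2 = 715; K2/α21 = 715/1.48 = 483 < K1 = 848.
Since both are reversed, neither can invade when rare; the interior point is a saddle.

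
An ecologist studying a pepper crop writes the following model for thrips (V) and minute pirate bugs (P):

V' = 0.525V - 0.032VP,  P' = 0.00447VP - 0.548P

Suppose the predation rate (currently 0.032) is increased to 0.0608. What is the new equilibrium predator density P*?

P* ≈ 8.63

At the interior fixed point, setting dV/dt = 0 with V > 0 fixes P* = (prey growth rate)/(VP coefficient) — independent of the other coefficients.
With the change, P* = 0.525/0.0608 = 8.63; it falls from 16.4.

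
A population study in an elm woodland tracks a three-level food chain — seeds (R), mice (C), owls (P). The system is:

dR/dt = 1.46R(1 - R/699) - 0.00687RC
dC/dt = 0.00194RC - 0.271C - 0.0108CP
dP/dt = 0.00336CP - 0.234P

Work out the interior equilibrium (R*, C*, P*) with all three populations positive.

From dP/dt = 0: 0.00336C* = 0.234, so C* = 69.6.
From dR/dt = 0: 1.46(1 - R*/699) = 0.00687·69.6, giving R* = 699·(1 - 0.328) = 470.
From dC/dt = 0: 0.00194·470 - 0.271 = 0.0108P*, so P* = 0.641/0.0108 = 59.3.

R* ≈ 470, C* ≈ 69.6, P* ≈ 59.3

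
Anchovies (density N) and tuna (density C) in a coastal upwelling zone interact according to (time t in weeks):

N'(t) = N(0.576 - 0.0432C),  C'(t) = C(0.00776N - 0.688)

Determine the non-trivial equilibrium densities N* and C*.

Set dC/dt = 0 with C > 0: 0.00776N - 0.688 = 0, so N* = 0.688/0.00776 = 88.7.
Set dN/dt = 0 with N > 0: 0.576 - 0.0432C = 0, so C* = 0.576/0.0432 = 13.3.

N* ≈ 88.7, C* ≈ 13.3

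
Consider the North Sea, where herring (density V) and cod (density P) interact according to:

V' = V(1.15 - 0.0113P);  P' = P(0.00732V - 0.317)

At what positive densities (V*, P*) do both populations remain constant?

Set dP/dt = 0 with P > 0: 0.00732V - 0.317 = 0, so V* = 0.317/0.00732 = 43.3.
Set dV/dt = 0 with V > 0: 1.15 - 0.0113P = 0, so P* = 1.15/0.0113 = 102.

V* ≈ 43.3, P* ≈ 102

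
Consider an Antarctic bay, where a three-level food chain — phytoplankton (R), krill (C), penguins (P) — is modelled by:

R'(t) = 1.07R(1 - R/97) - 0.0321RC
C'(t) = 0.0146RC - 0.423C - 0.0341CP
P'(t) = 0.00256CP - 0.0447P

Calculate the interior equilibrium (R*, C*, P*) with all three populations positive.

R* ≈ 46.2, C* ≈ 17.5, P* ≈ 7.37

From dP/dt = 0: 0.00256C* = 0.0447, so C* = 17.5.
From dR/dt = 0: 1.07(1 - R*/97) = 0.0321·17.5, giving R* = 97·(1 - 0.524) = 46.2.
From dC/dt = 0: 0.0146·46.2 - 0.423 = 0.0341P*, so P* = 0.251/0.0341 = 7.37.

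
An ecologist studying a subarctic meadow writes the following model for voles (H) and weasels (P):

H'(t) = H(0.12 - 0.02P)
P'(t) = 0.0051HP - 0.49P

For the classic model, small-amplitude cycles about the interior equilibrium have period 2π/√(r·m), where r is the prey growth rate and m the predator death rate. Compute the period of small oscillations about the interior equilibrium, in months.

T ≈ 25.9 months

Here r = 0.12 and m = 0.49, so r·m = 0.0588.
ω = √0.0588 = 0.242 per month, hence T = 2π/ω ≈ 25.9 months.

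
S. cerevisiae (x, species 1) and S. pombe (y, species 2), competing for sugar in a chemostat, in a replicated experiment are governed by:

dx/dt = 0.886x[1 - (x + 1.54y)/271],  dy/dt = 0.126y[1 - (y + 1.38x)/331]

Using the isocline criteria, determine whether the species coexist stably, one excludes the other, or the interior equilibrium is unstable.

Compare the nullcline intercepts: K1/α12 = 271/1.54 = 176 < K2 = 331; K2/α21 = 331/1.38 = 240 < K1 = 271.
Since both are reversed, neither can invade when rare; the interior point is a saddle.

unstable coexistence (outcome depends on initial conditions)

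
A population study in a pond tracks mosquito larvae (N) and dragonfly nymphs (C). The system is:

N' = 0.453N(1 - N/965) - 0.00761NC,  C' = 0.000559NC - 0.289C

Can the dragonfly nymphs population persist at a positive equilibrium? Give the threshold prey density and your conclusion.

Threshold N = 517; K > 517, so yes, the predator persists.

The predator equation gives dC/dt > 0 only when N > 0.289/0.000559 = 517.
Without the predator, N → K = 965. Since 965 > 517, the predator can invade and persist.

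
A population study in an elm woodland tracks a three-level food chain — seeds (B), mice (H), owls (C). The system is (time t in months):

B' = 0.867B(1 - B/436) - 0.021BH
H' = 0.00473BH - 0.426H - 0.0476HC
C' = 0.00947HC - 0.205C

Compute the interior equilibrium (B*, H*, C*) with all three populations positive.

B* ≈ 207, H* ≈ 21.6, C* ≈ 11.7

From dC/dt = 0: 0.00947H* = 0.205, so H* = 21.6.
From dB/dt = 0: 0.867(1 - B*/436) = 0.021·21.6, giving B* = 436·(1 - 0.524) = 207.
From dH/dt = 0: 0.00473·207 - 0.426 = 0.0476C*, so C* = 0.555/0.0476 = 11.7.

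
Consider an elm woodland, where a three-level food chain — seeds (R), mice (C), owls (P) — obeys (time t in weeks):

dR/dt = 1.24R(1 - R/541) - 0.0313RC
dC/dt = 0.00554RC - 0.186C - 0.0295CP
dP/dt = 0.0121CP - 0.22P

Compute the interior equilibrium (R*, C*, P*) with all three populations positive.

From dP/dt = 0: 0.0121C* = 0.22, so C* = 18.2.
From dR/dt = 0: 1.24(1 - R*/541) = 0.0313·18.2, giving R* = 541·(1 - 0.459) = 293.
From dC/dt = 0: 0.00554·293 - 0.186 = 0.0295P*, so P* = 1.44/0.0295 = 48.7.

R* ≈ 293, C* ≈ 18.2, P* ≈ 48.7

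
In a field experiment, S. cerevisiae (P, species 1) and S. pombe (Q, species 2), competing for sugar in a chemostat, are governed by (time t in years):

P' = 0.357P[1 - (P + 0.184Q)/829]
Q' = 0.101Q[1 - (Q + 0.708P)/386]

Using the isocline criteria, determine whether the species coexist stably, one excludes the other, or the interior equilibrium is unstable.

Compare the nullcline intercepts: K1/α12 = 829/0.184 = 4510 > K2 = 386; K2/α21 = 386/0.708 = 545 < K1 = 829.
Since the inequalities point opposite ways, species 1 can invade but species 2 cannot.

species 1 excludes species 2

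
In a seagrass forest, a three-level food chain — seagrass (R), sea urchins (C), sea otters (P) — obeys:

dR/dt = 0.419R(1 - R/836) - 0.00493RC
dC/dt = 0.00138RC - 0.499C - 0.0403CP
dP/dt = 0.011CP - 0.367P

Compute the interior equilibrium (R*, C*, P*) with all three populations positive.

R* ≈ 508, C* ≈ 33.4, P* ≈ 5.01

From dP/dt = 0: 0.011C* = 0.367, so C* = 33.4.
From dR/dt = 0: 0.419(1 - R*/836) = 0.00493·33.4, giving R* = 836·(1 - 0.393) = 508.
From dC/dt = 0: 0.00138·508 - 0.499 = 0.0403P*, so P* = 0.202/0.0403 = 5.01.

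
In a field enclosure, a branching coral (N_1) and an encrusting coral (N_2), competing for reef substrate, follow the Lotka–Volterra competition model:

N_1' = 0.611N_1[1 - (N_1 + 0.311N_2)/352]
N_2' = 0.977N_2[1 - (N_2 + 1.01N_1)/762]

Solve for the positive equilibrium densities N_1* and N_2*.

Setting both brackets to zero gives the nullclines N_1 + 0.311N_2 = 352 and 1.01N_1 + N_2 = 762.
Substituting N_2 = 762 - 1.01N_1 into the first: N_1(1 - 0.311·1.01) = 352 - 0.311·762.
So N_1* = 115/0.686 = 168, and then N_2* = 762 - 1.01·168 = 593.

N_1* ≈ 168, N_2* ≈ 593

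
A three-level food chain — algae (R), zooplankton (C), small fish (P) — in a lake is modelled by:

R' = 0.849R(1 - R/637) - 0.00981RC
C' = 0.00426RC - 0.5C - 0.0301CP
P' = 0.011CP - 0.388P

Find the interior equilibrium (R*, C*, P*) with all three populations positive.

R* ≈ 377, C* ≈ 35.3, P* ≈ 36.8

From dP/dt = 0: 0.011C* = 0.388, so C* = 35.3.
From dR/dt = 0: 0.849(1 - R*/637) = 0.00981·35.3, giving R* = 637·(1 - 0.408) = 377.
From dC/dt = 0: 0.00426·377 - 0.5 = 0.0301P*, so P* = 1.11/0.0301 = 36.8.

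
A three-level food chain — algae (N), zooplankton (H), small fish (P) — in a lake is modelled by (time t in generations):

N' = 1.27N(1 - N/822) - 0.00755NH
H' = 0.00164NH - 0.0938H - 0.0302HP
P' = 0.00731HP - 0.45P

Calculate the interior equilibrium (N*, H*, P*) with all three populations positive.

From dP/dt = 0: 0.00731H* = 0.45, so H* = 61.6.
From dN/dt = 0: 1.27(1 - N*/822) = 0.00755·61.6, giving N* = 822·(1 - 0.366) = 521.
From dH/dt = 0: 0.00164·521 - 0.0938 = 0.0302P*, so P* = 0.761/0.0302 = 25.2.

N* ≈ 521, H* ≈ 61.6, P* ≈ 25.2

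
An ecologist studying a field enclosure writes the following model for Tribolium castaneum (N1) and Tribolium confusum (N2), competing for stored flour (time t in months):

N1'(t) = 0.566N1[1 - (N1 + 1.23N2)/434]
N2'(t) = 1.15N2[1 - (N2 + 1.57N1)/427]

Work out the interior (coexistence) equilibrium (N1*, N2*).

Setting both brackets to zero gives the nullclines N1 + 1.23N2 = 434 and 1.57N1 + N2 = 427.
Substituting N2 = 427 - 1.57N1 into the first: N1(1 - 1.23·1.57) = 434 - 1.23·427.
So N1* = -91.2/-0.931 = 98, and then N2* = 427 - 1.57·98 = 273.

N1* ≈ 98, N2* ≈ 273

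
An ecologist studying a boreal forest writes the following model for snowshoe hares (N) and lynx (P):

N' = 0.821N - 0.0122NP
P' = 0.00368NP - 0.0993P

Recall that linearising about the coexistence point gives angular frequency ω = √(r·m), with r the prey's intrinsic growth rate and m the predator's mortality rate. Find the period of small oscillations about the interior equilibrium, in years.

T ≈ 22 years

Here r = 0.821 and m = 0.0993, so r·m = 0.0815.
ω = √0.0815 = 0.286 per year, hence T = 2π/ω ≈ 22 years.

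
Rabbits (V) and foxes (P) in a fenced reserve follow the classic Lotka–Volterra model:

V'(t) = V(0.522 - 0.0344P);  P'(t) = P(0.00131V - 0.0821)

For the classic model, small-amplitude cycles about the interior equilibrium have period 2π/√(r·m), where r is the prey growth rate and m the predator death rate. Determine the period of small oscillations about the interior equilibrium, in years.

Here r = 0.522 and m = 0.0821, so r·m = 0.0429.
ω = √0.0429 = 0.207 per year, hence T = 2π/ω ≈ 30.4 years.

T ≈ 30.4 years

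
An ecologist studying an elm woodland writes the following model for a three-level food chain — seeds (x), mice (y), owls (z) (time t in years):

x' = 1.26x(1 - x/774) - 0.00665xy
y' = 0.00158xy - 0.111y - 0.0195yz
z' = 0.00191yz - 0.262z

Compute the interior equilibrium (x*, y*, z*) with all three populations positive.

From dz/dt = 0: 0.00191y* = 0.262, so y* = 137.
From dx/dt = 0: 1.26(1 - x*/774) = 0.00665·137, giving x* = 774·(1 - 0.724) = 214.
From dy/dt = 0: 0.00158·214 - 0.111 = 0.0195z*, so z* = 0.227/0.0195 = 11.6.

x* ≈ 214, y* ≈ 137, z* ≈ 11.6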